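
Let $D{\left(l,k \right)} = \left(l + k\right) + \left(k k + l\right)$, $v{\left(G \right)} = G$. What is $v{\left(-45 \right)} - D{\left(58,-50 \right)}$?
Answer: $-2611$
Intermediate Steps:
$D{\left(l,k \right)} = k + k^{2} + 2 l$ ($D{\left(l,k \right)} = \left(k + l\right) + \left(k^{2} + l\right) = \left(k + l\right) + \left(l + k^{2}\right) = k + k^{2} + 2 l$)
$v{\left(-45 \right)} - D{\left(58,-50 \right)} = -45 - \left(-50 + \left(-50\right)^{2} + 2 \cdot 58\right) = -45 - \left(-50 + 2500 + 116\right) = -45 - 2566 = -2611$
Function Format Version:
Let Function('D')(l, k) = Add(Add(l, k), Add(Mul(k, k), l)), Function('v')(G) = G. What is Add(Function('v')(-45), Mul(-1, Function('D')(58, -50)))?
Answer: -2611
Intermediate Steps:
Function('D')(l, k) = Add(k, Pow(k, 2), Mul(2, l)) (Function('D')(l, k) = Add(Add(k, l), Add(Pow(k, 2), l)) = Add(Add(k, l), Add(l, Pow(k, 2))) = Add(k, Pow(k, 2), Mul(2, l)))
Add(Function('v')(-45), Mul(-1, Function('D')(58, -50))) = Add(-45, Mul(-1, Add(-50, Pow(-50, 2), Mul(2, 58)))) = Add(-45, Mul(-1, Add(-50, 2500, 116))) = Add(-45, Mul(-1, 2566)) = Add(-45, -2566) = -2611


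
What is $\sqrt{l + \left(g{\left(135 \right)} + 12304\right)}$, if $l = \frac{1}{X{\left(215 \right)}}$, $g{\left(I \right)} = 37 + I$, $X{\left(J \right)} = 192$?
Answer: $\frac{\sqrt{7186179}}{24} \approx 111.7$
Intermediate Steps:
$l = \frac{1}{192} \approx 0.0052083$
$\sqrt{l + \left(g{\left(135 \right)} + 12304\right)} = \sqrt{\frac{1}{192} + \left(\left(37 + 135\right) + 12304\right)} = \sqrt{\frac{1}{192} + \left(172 + 12304\right)} = \sqrt{\frac{1}{192} + 12476} = \sqrt{\frac{2395393}{192}} = \frac{\sqrt{7186179}}{24}$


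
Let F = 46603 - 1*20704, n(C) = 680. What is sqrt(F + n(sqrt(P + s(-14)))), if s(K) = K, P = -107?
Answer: sqrt(26579) ≈ 163.03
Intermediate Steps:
F = 25899 (F = 46603 - 20704 = 25899)
sqrt(F + n(sqrt(P + s(-14)))) = sqrt(25899 + 680) = sqrt(26579)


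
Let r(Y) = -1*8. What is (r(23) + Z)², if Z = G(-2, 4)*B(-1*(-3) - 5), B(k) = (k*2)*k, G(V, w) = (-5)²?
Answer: 36864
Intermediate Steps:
r(Y) = -8
G(V, w) = 25
B(k) = 2*k² (B(k) = (2*k)*k = 2*k²)
Z = 200 (Z = 25*(2*(-1*(-3) - 5)²) = 25*(2*(3 - 5)²) = 25*(2*(-2)²) = 25*(2*4) = 25*8 = 200)
(r(23) + Z)² = (-8 + 200)² = 192² = 36864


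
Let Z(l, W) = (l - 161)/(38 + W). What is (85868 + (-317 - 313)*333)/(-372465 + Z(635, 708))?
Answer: 23111453/69464604 ≈ 0.33271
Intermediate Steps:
Z(l, W) = (-161 + l)/(38 + W)
(85868 + (-317 - 313)*333)/(-372465 + Z(635, 708)) = (85868 + (-317 - 313)*333)/(-372465 + (-161 + 635)/(38 + 708)) = (85868 - 630*333)/(-372465 + 474/746) = (85868 - 209790)/(-372465 + (1/746)*474) = -123922/(-372465 + 237/373) = -123922/(-138929208/373) = -123922*(-373/138929208) = 23111453/69464604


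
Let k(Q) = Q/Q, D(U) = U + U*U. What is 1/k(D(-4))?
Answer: 1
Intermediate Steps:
D(U) = U + U**2
k(Q) = 1
1/k(D(-4)) = 1/1 = 1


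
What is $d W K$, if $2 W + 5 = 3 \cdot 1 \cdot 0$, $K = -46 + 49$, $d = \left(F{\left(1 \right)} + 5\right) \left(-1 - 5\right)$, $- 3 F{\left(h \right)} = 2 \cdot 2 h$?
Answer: $165$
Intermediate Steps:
$F{\left(h \right)} = - \frac{4 h}{3}$ ($F{\left(h \right)} = - \frac{2 \cdot 2 h}{3} = - \frac{4 h}{3}$)
$d = -22$ ($d = \left(\left(- \frac{4}{3}\right) 1 + 5\right) \left(-1 - 5\right) = \left(- \frac{4}{3} + 5\right) \left(-1 - 5\right) = \frac{11}{3} \left(-6\right) = -22$)
$K = 3$
$W = - \frac{5}{2}$ ($W = - \frac{5}{2} + \frac{3 \cdot 1 \cdot 0}{2} = - \frac{5}{2} + \frac{3 \cdot 0}{2} = - \frac{5}{2} + \frac{1}{2} \cdot 0 = - \frac{5}{2} + 0 = - \frac{5}{2} \approx -2.5$)
$d W K = \left(-22\right) \left(- \frac{5}{2}\right) 3 = 55 \cdot 3 = 165$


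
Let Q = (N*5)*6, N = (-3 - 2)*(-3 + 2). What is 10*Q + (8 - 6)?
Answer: 1502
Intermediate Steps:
N = 5 (N = -5*(-1) = 5)
Q = 150 (Q = (5*5)*6 = 25*6 = 150)
10*Q + (8 - 6) = 10*150 + (8 - 6) = 1500 + 2 = 1502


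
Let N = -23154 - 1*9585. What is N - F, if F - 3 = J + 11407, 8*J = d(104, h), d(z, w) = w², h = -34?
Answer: -88587/2 ≈ -44294.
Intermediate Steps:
J = 289/2 (J = (⅛)*(-34)² = (⅛)*1156 = 289/2 ≈ 144.50)
F = 23109/2 (F = 3 + (289/2 + 11407) = 3 + 23103/2 = 23109/2 ≈ 11555.)
N = -32739 (N = -23154 - 9585 = -32739)
N - F = -32739 - 1*23109/2 = -32739 - 23109/2 = -88587/2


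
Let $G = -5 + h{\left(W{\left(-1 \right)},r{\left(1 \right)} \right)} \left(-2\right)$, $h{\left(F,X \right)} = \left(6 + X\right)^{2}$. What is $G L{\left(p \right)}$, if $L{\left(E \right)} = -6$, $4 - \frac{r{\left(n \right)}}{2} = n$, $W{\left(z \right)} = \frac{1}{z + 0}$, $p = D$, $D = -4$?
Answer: $1758$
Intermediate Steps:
$p = -4$
$W{\left(z \right)} = \frac{1}{z}$
$r{\left(n \right)} = 8 - 2 n$
$G = -293$ ($G = -5 + \left(6 + \left(8 - 2\right)\right)^{2} \left(-2\right) = -5 + \left(6 + 6\right)^{2} \left(-2\right) = -5 + 12^{2} \left(-2\right) = -5 + 144 \left(-2\right) = -5 - 288 = -293$)
$G L{\left(p \right)} = \left(-293\right) \left(-6\right) = 1758$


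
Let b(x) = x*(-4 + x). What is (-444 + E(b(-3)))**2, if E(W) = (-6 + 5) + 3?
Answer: 195364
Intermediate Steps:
E(W) = 2 (E(W) = -1 + 3 = 2)
(-444 + E(b(-3)))**2 = (-444 + 2)**2 = (-442)**2 = 195364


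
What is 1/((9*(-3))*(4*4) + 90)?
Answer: -1/342 ≈ -0.0029240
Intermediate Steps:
1/((9*(-3))*(4*4) + 90) = 1/(-27*16 + 90) = 1/(-432 + 90) = 1/(-342) = -1/342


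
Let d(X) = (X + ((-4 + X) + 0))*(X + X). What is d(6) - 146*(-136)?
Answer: 19952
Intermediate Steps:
d(X) = 2*X*(-4 + 2*X) (d(X) = (X + (-4 + X))*(2*X) = (-4 + 2*X)*(2*X) = 2*X*(-4 + 2*X))
d(6) - 146*(-136) = 4*6*(-2 + 6) - 146*(-136) = 4*6*4 + 19856 = 96 + 19856 = 19952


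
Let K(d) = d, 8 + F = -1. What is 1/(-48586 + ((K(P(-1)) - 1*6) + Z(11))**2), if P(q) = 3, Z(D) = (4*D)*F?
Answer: 1/110615 ≈ 9.0404e-6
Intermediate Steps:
F = -9 (F = -8 - 1 = -9)
Z(D) = -36*D (Z(D) = (4*D)*(-9) = -36*D)
1/(-48586 + ((K(P(-1)) - 1*6) + Z(11))**2) = 1/(-48586 + ((3 - 1*6) - 36*11)**2) = 1/(-48586 + ((3 - 6) - 396)**2) = 1/(-48586 + (-3 - 396)**2) = 1/(-48586 + (-399)**2) = 1/(-48586 + 159201) = 1/110615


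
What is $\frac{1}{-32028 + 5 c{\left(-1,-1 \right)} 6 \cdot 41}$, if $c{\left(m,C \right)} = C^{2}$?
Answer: $- \frac{1}{30798} \approx -3.247 \cdot 10^{-5}$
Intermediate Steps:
$\frac{1}{-32028 + 5 c{\left(-1,-1 \right)} 6 \cdot 41} = \frac{1}{-32028 + 5 \left(-1\right)^{2} \cdot 6 \cdot 41} = \frac{1}{-32028 + 5 \cdot 1 \cdot 6 \cdot 41} = \frac{1}{-32028 + 5 \cdot 6 \cdot 41} = \frac{1}{-32028 + 30 \cdot 41} = \frac{1}{-32028 + 1230} = \frac{1}{-30798} = - \frac{1}{30798}$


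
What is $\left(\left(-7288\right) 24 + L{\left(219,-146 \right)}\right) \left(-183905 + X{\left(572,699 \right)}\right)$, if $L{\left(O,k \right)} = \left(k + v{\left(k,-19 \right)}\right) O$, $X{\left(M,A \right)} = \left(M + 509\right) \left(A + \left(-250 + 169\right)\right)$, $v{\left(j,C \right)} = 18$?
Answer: $-98255946432$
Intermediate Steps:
$X{\left(M,A \right)} = \left(-81 + A\right) \left(509 + M\right)$ ($X{\left(M,A \right)} = \left(509 + M\right) \left(A - 81\right) = \left(509 + M\right) \left(-81 + A\right) = \left(-81 + A\right) \left(509 + M\right)$)
$L{\left(O,k \right)} = O \left(18 + k\right)$ ($L{\left(O,k \right)} = \left(k + 18\right) O = \left(18 + k\right) O = O \left(18 + k\right)$)
$\left(\left(-7288\right) 24 + L{\left(219,-146 \right)}\right) \left(-183905 + X{\left(572,699 \right)}\right) = \left(\left(-7288\right) 24 + 219 \left(18 - 146\right)\right) \left(-183905 + \left(-41229 - 46332 + 509 \cdot 699 + 699 \cdot 572\right)\right) = \left(-174912 + 219 \left(-128\right)\right) \left(-183905 + \left(-41229 - 46332 + 355791 + 399828\right)\right) = \left(-174912 - 28032\right) \left(-183905 + 668058\right) = \left(-202944\right) 484153 = -98255946432$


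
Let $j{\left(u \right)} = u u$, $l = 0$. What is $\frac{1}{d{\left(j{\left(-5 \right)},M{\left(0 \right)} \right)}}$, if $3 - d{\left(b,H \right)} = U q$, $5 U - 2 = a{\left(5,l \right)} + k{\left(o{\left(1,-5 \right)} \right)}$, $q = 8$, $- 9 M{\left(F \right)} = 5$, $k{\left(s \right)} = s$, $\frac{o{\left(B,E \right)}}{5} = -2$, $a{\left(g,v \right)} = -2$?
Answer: $\frac{1}{19} \approx 0.052632$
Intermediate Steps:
$o{\left(B,E \right)} = -10$ ($o{\left(B,E \right)} = 5 \left(-2\right) = -10$)
$M{\left(F \right)} = - \frac{5}{9}$ ($M{\left(F \right)} = \left(- \frac{1}{9}\right) 5 = - \frac{5}{9}$)
$U = -2$ ($U = \frac{2}{5} + \frac{-2 - 10}{5} = \frac{2}{5} + \frac{1}{5} \left(-12\right) = \frac{2}{5} - \frac{12}{5} = -2$)
$j{\left(u \right)} = u^{2}$
$d{\left(b,H \right)} = 19$ ($d{\left(b,H \right)} = 3 - \left(-2\right) 8 = 3 - -16 = 3 + 16 = 19$)
$\frac{1}{d{\left(j{\left(-5 \right)},M{\left(0 \right)} \right)}} = \frac{1}{19}$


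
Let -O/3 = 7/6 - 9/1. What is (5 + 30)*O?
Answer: 1645/2 ≈ 822.50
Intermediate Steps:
O = 47/2 (O = -3*(7/6 - 9/1) = -3*(7*(⅙) - 9*1) = -3*(7/6 - 9) = -3*(-47/6) = 47/2 ≈ 23.500)
(5 + 30)*O = (5 + 30)*(47/2) = 35*(47/2) = 1645/2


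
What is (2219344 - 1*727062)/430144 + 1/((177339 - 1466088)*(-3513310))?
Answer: 153561744506163221/44263525948081440 ≈ 3.4693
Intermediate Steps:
(2219344 - 1*727062)/430144 + 1/((177339 - 1466088)*(-3513310)) = (2219344 - 727062)*(1/430144) - 1/3513310/(-1288749) = 1492282*(1/430144) - 1/1288749*(-1/3513310) = 67831/19552 + 1/4527774749190 = 153561744506163221/44263525948081440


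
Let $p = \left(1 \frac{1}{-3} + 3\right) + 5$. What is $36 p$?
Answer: $276$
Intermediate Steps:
$p = \frac{23}{3}$ ($p = \left(1 \left(- \frac{1}{3}\right) + 3\right) + 5 = \left(- \frac{1}{3} + 3\right) + 5 = \frac{8}{3} + 5 = \frac{23}{3} \approx 7.6667$)
$36 p = 36 \cdot \frac{23}{3} = 276$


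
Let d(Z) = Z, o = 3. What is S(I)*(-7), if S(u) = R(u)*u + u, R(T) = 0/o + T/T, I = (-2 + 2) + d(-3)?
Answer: 42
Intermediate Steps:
I = -3 (I = (-2 + 2) - 3 = 0 - 3 = -3)
R(T) = 1 (R(T) = 0/3 + T/T = 0*(1/3) + 1 = 0 + 1 = 1)
S(u) = 2*u (S(u) = 1*u + u = u + u = 2*u)
S(I)*(-7) = (2*(-3))*(-7) = -6*(-7) = 42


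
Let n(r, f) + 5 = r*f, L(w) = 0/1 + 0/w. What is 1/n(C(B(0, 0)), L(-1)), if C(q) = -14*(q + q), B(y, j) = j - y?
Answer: -⅕ ≈ -0.20000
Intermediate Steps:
C(q) = -28*q
L(w) = 0 (L(w) = 0*1 + 0 = 0 + 0 = 0)
n(r, f) = -5 + f*r (n(r, f) = -5 + r*f = -5 + f*r)
1/n(C(B(0, 0)), L(-1)) = 1/(-5 + 0*(-28*(0 - 1*0))) = 1/(-5 + 0*(-28*(0 + 0))) = 1/(-5 + 0*(-28*0)) = 1/(-5 + 0*0) = 1/(-5 + 0) = 1/(-5) = -⅕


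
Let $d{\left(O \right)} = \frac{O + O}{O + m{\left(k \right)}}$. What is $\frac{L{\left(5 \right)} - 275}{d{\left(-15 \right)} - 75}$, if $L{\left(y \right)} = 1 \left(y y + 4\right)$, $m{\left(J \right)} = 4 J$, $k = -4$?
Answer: $\frac{2542}{765} \approx 3.3229$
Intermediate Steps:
$d{\left(O \right)} = \frac{2 O}{-16 + O}$ ($d{\left(O \right)} = \frac{O + O}{O + 4 \left(-4\right)} = \frac{2 O}{O - 16} = \frac{2 O}{-16 + O}$)
$L{\left(y \right)} = 4 + y^{2}$ ($L{\left(y \right)} = 1 \left(y^{2} + 4\right) = 1 \left(4 + y^{2}\right) = 4 + y^{2}$)
$\frac{L{\left(5 \right)} - 275}{d{\left(-15 \right)} - 75} = \frac{\left(4 + 5^{2}\right) - 275}{2 \left(-15\right) \frac{1}{-16 - 15} - 75} = \frac{\left(4 + 25\right) - 275}{2 \left(-15\right) \frac{1}{-31} - 75} = \frac{29 - 275}{2 \left(-15\right) \left(- \frac{1}{31}\right) - 75} = - \frac{246}{\frac{30}{31} - 75} = - \frac{246}{- \frac{2295}{31}} = \left(-246\right) \left(- \frac{31}{2295}\right) = \frac{2542}{765}$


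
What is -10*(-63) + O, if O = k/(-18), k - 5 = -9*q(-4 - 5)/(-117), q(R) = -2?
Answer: 16373/26 ≈ 629.73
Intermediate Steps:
k = 63/13 (k = 5 - 9*(-2)/(-117) = 5 + 18*(-1/117) = 5 - 2/13 = 63/13 ≈ 4.8462)
O = -7/26 (O = (63/13)/(-18) = (63/13)*(-1/18) = -7/26 ≈ -0.26923)
-10*(-63) + O = -10*(-63) - 7/26 = 630 - 7/26 = 16373/26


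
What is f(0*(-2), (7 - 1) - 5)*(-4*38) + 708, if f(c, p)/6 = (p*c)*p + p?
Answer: -204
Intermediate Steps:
f(c, p) = 6*p + 6*c*p² (f(c, p) = 6*((p*c)*p + p) = 6*((c*p)*p + p) = 6*(c*p² + p) = 6*(p + c*p²) = 6*p + 6*c*p²)
f(0*(-2), (7 - 1) - 5)*(-4*38) + 708 = (6*((7 - 1) - 5)*(1 + (0*(-2))*((7 - 1) - 5)))*(-4*38) + 708 = (6*(6 - 5)*(1 + 0*(6 - 5)))*(-152) + 708 = (6*1*(1 + 0*1))*(-152) + 708 = (6*1*(1 + 0))*(-152) + 708 = (6*1*1)*(-152) + 708 = 6*(-152) + 708 = -912 + 708 = -204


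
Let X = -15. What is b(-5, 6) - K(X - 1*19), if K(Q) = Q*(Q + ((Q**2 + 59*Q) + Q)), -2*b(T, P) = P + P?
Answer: -31218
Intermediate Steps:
b(T, P) = -P (b(T, P) = -(P + P)/2 = -P)
K(Q) = Q*(Q**2 + 61*Q) (K(Q) = Q*(Q + (Q**2 + 60*Q)) = Q*(Q**2 + 61*Q))
b(-5, 6) - K(X - 1*19) = -1*6 - (-15 - 1*19)**2*(61 + (-15 - 1*19)) = -6 - (-15 - 19)**2*(61 + (-15 - 19)) = -6 - (-34)**2*(61 - 34) = -6 - 1156*27 = -6 - 1*31212 = -6 - 31212 = -31218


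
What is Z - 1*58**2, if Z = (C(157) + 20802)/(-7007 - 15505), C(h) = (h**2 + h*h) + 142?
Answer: -12633435/3752 ≈ -3367.1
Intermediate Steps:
C(h) = 142 + 2*h**2 (C(h) = (h**2 + h**2) + 142 = 2*h**2 + 142 = 142 + 2*h**2)
Z = -11707/3752 (Z = ((142 + 2*157**2) + 20802)/(-7007 - 15505) = ((142 + 2*24649) + 20802)/(-22512) = ((142 + 49298) + 20802)*(-1/22512) = (49440 + 20802)*(-1/22512) = 70242*(-1/22512) = -11707/3752 ≈ -3.1202)
Z - 1*58**2 = -11707/3752 - 1*58**2 = -11707/3752 - 1*3364 = -11707/3752 - 3364 = -12633435/3752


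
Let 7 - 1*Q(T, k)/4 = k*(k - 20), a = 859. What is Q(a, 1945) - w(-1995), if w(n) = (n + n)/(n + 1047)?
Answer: -2366283241/158 ≈ -1.4976e+7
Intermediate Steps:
Q(T, k) = 28 - 4*k*(-20 + k) (Q(T, k) = 28 - 4*k*(k - 20) = 28 - 4*k*(-20 + k))
w(n) = 2*n/(1047 + n) (w(n) = (2*n)/(1047 + n) = 2*n/(1047 + n))
Q(a, 1945) - w(-1995) = (28 - 4*1945² + 80*1945) - 2*(-1995)/(1047 - 1995) = (28 - 4*3783025 + 155600) - 2*(-1995)/(-948) = (28 - 15132100 + 155600) - 2*(-1995)*(-1)/948 = -14976472 - 1*665/158 = -14976472 - 665/158 = -2366283241/158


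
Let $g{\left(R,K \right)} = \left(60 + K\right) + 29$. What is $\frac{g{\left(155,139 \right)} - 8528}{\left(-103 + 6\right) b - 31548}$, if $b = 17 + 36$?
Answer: $\frac{8300}{36689} \approx 0.22623$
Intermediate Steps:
$g{\left(R,K \right)} = 89 + K$
$b = 53$
$\frac{g{\left(155,139 \right)} - 8528}{\left(-103 + 6\right) b - 31548} = \frac{\left(89 + 139\right) - 8528}{\left(-103 + 6\right) 53 - 31548} = \frac{228 - 8528}{\left(-97\right) 53 - 31548} = - \frac{8300}{-5141 - 31548} = - \frac{8300}{-36689} = \left(-8300\right) \left(- \frac{1}{36689}\right) = \frac{8300}{36689}$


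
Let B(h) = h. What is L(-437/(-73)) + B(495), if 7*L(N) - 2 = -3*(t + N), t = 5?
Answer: 250685/511 ≈ 490.58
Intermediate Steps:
L(N) = -13/7 - 3*N/7 (L(N) = 2/7 + (-3*(5 + N))/7 = 2/7 + (-15 - 3*N)/7 = 2/7 + (-15/7 - 3*N/7) = -13/7 - 3*N/7)
L(-437/(-73)) + B(495) = (-13/7 - (-1311)/(7*(-73))) + 495 = (-13/7 - (-1311)*(-1)/(7*73)) + 495 = (-13/7 - 3/7*437/73) + 495 = (-13/7 - 1311/511) + 495 = -2260/511 + 495 = 250685/511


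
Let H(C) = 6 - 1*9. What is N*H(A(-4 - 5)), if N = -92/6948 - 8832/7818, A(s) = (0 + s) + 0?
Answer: 2586833/754437 ≈ 3.4288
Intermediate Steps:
A(s) = s (A(s) = s + 0 = s)
H(C) = -3 (H(C) = 6 - 9 = -3)
N = -2586833/2263311 (N = -92*1/6948 - 8832*1/7818 = -23/1737 - 1472/1303 = -2586833/2263311 ≈ -1.1429)
N*H(A(-4 - 5)) = -2586833/2263311*(-3) = 2586833/754437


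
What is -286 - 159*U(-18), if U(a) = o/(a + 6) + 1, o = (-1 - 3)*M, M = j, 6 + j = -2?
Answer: -21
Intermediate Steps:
j = -8 (j = -6 - 2 = -8)
M = -8
o = 32 (o = (-1 - 3)*(-8) = -4*(-8) = 32)
U(a) = 1 + 32/(6 + a) (U(a) = 32/(a + 6) + 1 = 32/(6 + a) + 1 = 1 + 32/(6 + a))
-286 - 159*U(-18) = -286 - 159*(38 - 18)/(6 - 18) = -286 - 159*20/(-12) = -286 - (-53)*20/4 = -286 - 159*(-5/3) = -286 + 265 = -21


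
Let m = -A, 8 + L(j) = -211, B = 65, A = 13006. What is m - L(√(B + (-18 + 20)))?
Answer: -12787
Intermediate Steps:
L(j) = -219 (L(j) = -8 - 211 = -219)
m = -13006 (m = -1*13006 = -13006)
m - L(√(B + (-18 + 20))) = -13006 - 1*(-219) = -13006 + 219 = -12787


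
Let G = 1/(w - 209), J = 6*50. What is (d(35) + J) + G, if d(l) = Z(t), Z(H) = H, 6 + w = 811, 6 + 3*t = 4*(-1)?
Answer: 530443/1788 ≈ 296.67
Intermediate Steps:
t = -10/3 (t = -2 + (4*(-1))/3 = -2 + (⅓)*(-4) = -2 - 4/3 = -10/3 ≈ -3.3333)
w = 805 (w = -6 + 811 = 805)
J = 300
G = 1/596 (G = 1/(805 - 209) = 1/596 ≈ 0.0016779)
d(l) = -10/3
(d(35) + J) + G = (-10/3 + 300) + 1/596 = 890/3 + 1/596 = 530443/1788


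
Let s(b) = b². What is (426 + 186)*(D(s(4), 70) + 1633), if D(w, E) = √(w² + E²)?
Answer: 999396 + 1224*√1289 ≈ 1.0433e+6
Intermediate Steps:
D(w, E) = √(E² + w²)
(426 + 186)*(D(s(4), 70) + 1633) = (426 + 186)*(√(70² + (4²)²) + 1633) = 612*(√(4900 + 16²) + 1633) = 612*(√(4900 + 256) + 1633) = 612*(√5156 + 1633) = 612*(2*√1289 + 1633) = 612*(1633 + 2*√1289) = 999396 + 1224*√1289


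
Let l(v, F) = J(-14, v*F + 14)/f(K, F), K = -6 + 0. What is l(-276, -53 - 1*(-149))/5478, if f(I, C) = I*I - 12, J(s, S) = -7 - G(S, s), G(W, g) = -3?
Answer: -1/32868 ≈ -3.0425e-5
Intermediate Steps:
J(s, S) = -4 (J(s, S) = -7 - 1*(-3) = -7 + 3 = -4)
K = -6
f(I, C) = -12 + I**2 (f(I, C) = I**2 - 12 = -12 + I**2)
l(v, F) = -1/6 (l(v, F) = -4/(-12 + (-6)**2) = -4/(-12 + 36) = -4/24 = -4*1/24 = -1/6)
l(-276, -53 - 1*(-149))/5478 = -1/6/5478 = -1/6*1/5478 = -1/32868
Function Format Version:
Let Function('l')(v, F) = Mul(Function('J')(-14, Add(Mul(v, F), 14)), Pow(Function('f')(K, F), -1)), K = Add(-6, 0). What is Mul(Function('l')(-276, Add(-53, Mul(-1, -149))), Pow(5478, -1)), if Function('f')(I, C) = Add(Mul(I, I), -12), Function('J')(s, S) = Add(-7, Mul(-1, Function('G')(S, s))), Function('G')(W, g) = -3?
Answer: Rational(-1, 32868) ≈ -3.0425e-5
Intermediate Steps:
Function('J')(s, S) = -4 (Function('J')(s, S) = Add(-7, Mul(-1, -3)) = Add(-7, 3) = -4)
K = -6
Function('f')(I, C) = Add(-12, Pow(I, 2)) (Function('f')(I, C) = Add(Pow(I, 2), -12) = Add(-12, Pow(I, 2)))
Function('l')(v, F) = Rational(-1, 6) (Function('l')(v, F) = Mul(-4, Pow(Add(-12, Pow(-6, 2)), -1)) = Mul(-4, Pow(Add(-12, 36), -1)) = Mul(-4, Pow(24, -1)) = Mul(-4, Rational(1, 24)) = Rational(-1, 6))
Mul(Function('l')(-276, Add(-53, Mul(-1, -149))), Pow(5478, -1)) = Mul(Rational(-1, 6), Pow(5478, -1)) = Mul(Rational(-1, 6), Rational(1, 5478)) = Rational(-1, 32868)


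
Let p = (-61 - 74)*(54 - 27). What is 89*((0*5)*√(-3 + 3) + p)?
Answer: -324405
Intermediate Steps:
p = -3645 (p = -135*27 = -3645)
89*((0*5)*√(-3 + 3) + p) = 89*((0*5)*√(-3 + 3) - 3645) = 89*(0*√0 - 3645) = 89*(0*0 - 3645) = 89*(0 - 3645) = 89*(-3645) = -324405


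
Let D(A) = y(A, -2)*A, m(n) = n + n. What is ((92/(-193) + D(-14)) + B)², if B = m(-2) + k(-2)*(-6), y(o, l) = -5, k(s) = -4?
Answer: 298529284/37249 ≈ 8014.4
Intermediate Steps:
m(n) = 2*n
B = 20 (B = 2*(-2) - 4*(-6) = -4 + 24 = 20)
D(A) = -5*A
((92/(-193) + D(-14)) + B)² = ((92/(-193) - 5*(-14)) + 20)² = ((92*(-1/193) + 70) + 20)² = ((-92/193 + 70) + 20)² = (13418/193 + 20)² = (17278/193)² = 298529284/37249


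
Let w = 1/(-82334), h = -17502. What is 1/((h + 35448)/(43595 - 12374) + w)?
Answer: 285616646/164170527 ≈ 1.7398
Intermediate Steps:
w = -1/82334 ≈ -1.2146e-5
1/((h + 35448)/(43595 - 12374) + w) = 1/((-17502 + 35448)/(43595 - 12374) - 1/82334) = 1/(17946/31221 - 1/82334) = 1/(17946*(1/31221) - 1/82334) = 1/(1994/3469 - 1/82334) = 1/(164170527/285616646) = 285616646/164170527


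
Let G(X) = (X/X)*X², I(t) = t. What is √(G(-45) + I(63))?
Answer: 6*√58 ≈ 45.695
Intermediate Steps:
G(X) = X² (G(X) = 1*X² = X²)
√(G(-45) + I(63)) = √((-45)² + 63) = √(2025 + 63) = √2088 = 6*√58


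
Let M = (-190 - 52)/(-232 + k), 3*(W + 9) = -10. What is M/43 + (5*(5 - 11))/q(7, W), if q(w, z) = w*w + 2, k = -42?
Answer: -56853/100147 ≈ -0.56770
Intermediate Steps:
W = -37/3 (W = -9 + (⅓)*(-10) = -9 - 10/3 = -37/3 ≈ -12.333)
q(w, z) = 2 + w² (q(w, z) = w² + 2 = 2 + w²)
M = 121/137 (M = (-190 - 52)/(-232 - 42) = -242/(-274) = -242*(-1/274) = 121/137 ≈ 0.88321)
M/43 + (5*(5 - 11))/q(7, W) = (121/137)/43 + (5*(5 - 11))/(2 + 7²) = (121/137)*(1/43) + (5*(-6))/(2 + 49) = 121/5891 - 30/51 = 121/5891 - 30*1/51 = 121/5891 - 10/17 = -56853/100147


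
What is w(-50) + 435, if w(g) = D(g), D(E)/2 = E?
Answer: 335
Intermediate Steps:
D(E) = 2*E
w(g) = 2*g
w(-50) + 435 = 2*(-50) + 435 = -100 + 435 = 335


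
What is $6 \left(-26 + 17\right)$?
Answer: $-54$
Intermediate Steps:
$6 \left(-26 + 17\right) = 6 \left(-9\right) = -54$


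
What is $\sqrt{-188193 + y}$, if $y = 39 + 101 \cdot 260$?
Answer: $i \sqrt{161894} \approx 402.36 i$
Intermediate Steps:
$y = 26299$ ($y = 39 + 26260 = 26299$)
$\sqrt{-188193 + y} = \sqrt{-188193 + 26299} = \sqrt{-161894} = i \sqrt{161894}$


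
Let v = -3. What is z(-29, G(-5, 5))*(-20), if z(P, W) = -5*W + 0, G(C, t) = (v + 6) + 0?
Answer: 300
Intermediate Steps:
G(C, t) = 3 (G(C, t) = (-3 + 6) + 0 = 3 + 0 = 3)
z(P, W) = -5*W
z(-29, G(-5, 5))*(-20) = -5*3*(-20) = -15*(-20) = 300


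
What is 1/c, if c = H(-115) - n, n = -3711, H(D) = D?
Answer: 1/3596 ≈ 0.00027809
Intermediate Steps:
c = 3596 (c = -115 - 1*(-3711) = -115 + 3711 = 3596)
1/c = 1/3596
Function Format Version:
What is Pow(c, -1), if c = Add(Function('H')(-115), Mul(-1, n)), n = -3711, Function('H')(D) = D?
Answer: Rational(1, 3596) ≈ 0.00027809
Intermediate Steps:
c = 3596 (c = Add(-115, Mul(-1, -3711)) = Add(-115, 3711) = 3596)
Pow(c, -1) = Pow(3596, -1) = Rational(1, 3596)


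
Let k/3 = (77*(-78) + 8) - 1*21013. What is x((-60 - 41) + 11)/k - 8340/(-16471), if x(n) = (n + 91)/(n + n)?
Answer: 121646756071/240245017740 ≈ 0.50634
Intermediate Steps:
x(n) = (91 + n)/(2*n) (x(n) = (91 + n)/((2*n)) = (91 + n)*(1/(2*n)) = (91 + n)/(2*n))
k = -81033 (k = 3*((77*(-78) + 8) - 1*21013) = 3*((-6006 + 8) - 21013) = 3*(-5998 - 21013) = 3*(-27011) = -81033)
x((-60 - 41) + 11)/k - 8340/(-16471) = ((91 + ((-60 - 41) + 11))/(2*((-60 - 41) + 11)))/(-81033) - 8340/(-16471) = ((91 + (-101 + 11))/(2*(-101 + 11)))*(-1/81033) - 8340*(-1/16471) = ((1/2)*(91 - 90)/(-90))*(-1/81033) + 8340/16471 = ((1/2)*(-1/90)*1)*(-1/81033) + 8340/16471 = -1/180*(-1/81033) + 8340/16471 = 1/14585940 + 8340/16471 = 121646756071/240245017740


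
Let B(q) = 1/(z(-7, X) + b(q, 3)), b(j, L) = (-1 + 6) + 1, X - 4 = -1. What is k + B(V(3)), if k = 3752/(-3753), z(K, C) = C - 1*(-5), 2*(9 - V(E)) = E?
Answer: -48775/52542 ≈ -0.92830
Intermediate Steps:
X = 3 (X = 4 - 1 = 3)
b(j, L) = 6 (b(j, L) = 5 + 1 = 6)
V(E) = 9 - E/2
z(K, C) = 5 + C (z(K, C) = C + 5 = 5 + C)
B(q) = 1/14 (B(q) = 1/((5 + 3) + 6) = 1/(8 + 6) = 1/14)
k = -3752/3753 (k = 3752*(-1/3753) = -3752/3753 ≈ -0.99973)
k + B(V(3)) = -3752/3753 + 1/14 = -48775/52542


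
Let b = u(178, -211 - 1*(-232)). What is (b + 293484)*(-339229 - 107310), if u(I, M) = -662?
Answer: -130756443058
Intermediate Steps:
b = -662
(b + 293484)*(-339229 - 107310) = (-662 + 293484)*(-339229 - 107310) = 292822*(-446539) = -130756443058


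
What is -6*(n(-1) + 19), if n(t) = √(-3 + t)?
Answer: -114 - 12*I ≈ -114.0 - 12.0*I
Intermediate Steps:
-6*(n(-1) + 19) = -6*(√(-3 - 1) + 19) = -6*(√(-4) + 19) = -6*(2*I + 19) = -6*(19 + 2*I) = -114 - 12*I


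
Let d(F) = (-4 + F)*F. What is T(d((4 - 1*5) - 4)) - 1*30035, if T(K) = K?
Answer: -29990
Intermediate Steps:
d(F) = F*(-4 + F)
T(d((4 - 1*5) - 4)) - 1*30035 = ((4 - 1*5) - 4)*(-4 + ((4 - 1*5) - 4)) - 1*30035 = ((4 - 5) - 4)*(-4 + ((4 - 5) - 4)) - 30035 = (-1 - 4)*(-4 + (-1 - 4)) - 30035 = -5*(-4 - 5) - 30035 = -5*(-9) - 30035 = 45 - 30035 = -29990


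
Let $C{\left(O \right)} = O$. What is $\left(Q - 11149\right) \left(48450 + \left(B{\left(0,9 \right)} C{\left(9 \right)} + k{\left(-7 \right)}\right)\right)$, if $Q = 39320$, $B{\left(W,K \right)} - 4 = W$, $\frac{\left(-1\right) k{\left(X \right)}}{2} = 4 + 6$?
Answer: $1365335686$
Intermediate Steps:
$k{\left(X \right)} = -20$ ($k{\left(X \right)} = - 2 \left(4 + 6\right) = \left(-2\right) 10 = -20$)
$B{\left(W,K \right)} = 4 + W$
$\left(Q - 11149\right) \left(48450 + \left(B{\left(0,9 \right)} C{\left(9 \right)} + k{\left(-7 \right)}\right)\right) = \left(39320 - 11149\right) \left(48450 - \left(20 - \left(4 + 0\right) 9\right)\right) = 28171 \left(48450 + \left(4 \cdot 9 - 20\right)\right) = 28171 \left(48450 + \left(36 - 20\right)\right) = 28171 \left(48450 + 16\right) = 28171 \cdot 48466 = 1365335686$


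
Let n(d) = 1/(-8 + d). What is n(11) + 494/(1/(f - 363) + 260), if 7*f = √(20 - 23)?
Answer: 2924325707755/1309387767627 + 3458*I*√3/436462589209 ≈ 2.2334 + 1.3723e-8*I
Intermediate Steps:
f = I*√3/7 (f = √(20 - 23)/7 = √(-3)/7 = (I*√3)/7 = I*√3/7 ≈ 0.24744*I)
n(11) + 494/(1/(f - 363) + 260) = 1/(-8 + 11) + 494/(1/(I*√3/7 - 363) + 260) = 1/3 + 494/(1/(-363 + I*√3/7) + 260) = ⅓ + 494/(260 + 1/(-363 + I*√3/7))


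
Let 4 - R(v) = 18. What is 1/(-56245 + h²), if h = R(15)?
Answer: -1/56049 ≈ -1.7842e-5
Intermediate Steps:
R(v) = -14 (R(v) = 4 - 1*18 = 4 - 18 = -14)
h = -14
1/(-56245 + h²) = 1/(-56245 + (-14)²) = 1/(-56245 + 196) = 1/(-56049) = -1/56049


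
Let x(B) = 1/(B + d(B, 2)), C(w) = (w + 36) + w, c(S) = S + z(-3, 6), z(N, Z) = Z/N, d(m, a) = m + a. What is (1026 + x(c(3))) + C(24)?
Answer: 4441/4 ≈ 1110.3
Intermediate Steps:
d(m, a) = a + m
c(S) = -2 + S (c(S) = S + 6/(-3) = S + 6*(-⅓) = S - 2 = -2 + S)
C(w) = 36 + 2*w (C(w) = (36 + w) + w = 36 + 2*w)
x(B) = 1/(2 + 2*B) (x(B) = 1/(B + (2 + B)) = 1/(2 + 2*B))
(1026 + x(c(3))) + C(24) = (1026 + 1/(2*(1 + (-2 + 3)))) + (36 + 2*24) = (1026 + 1/(2*(1 + 1))) + (36 + 48) = (1026 + (½)/2) + 84 = (1026 + (½)*(½)) + 84 = (1026 + ¼) + 84 = 4105/4 + 84 = 4441/4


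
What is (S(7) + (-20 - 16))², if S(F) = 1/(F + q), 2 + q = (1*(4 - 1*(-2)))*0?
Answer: 32041/25 ≈ 1281.6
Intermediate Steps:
q = -2 (q = -2 + (1*(4 - 1*(-2)))*0 = -2 + (1*(4 + 2))*0 = -2 + (1*6)*0 = -2 + 6*0 = -2 + 0 = -2)
S(F) = 1/(-2 + F) (S(F) = 1/(F - 2) = 1/(-2 + F))
(S(7) + (-20 - 16))² = (1/(-2 + 7) + (-20 - 16))² = (1/5 - 36)² = (⅕ - 36)² = (-179/5)² = 32041/25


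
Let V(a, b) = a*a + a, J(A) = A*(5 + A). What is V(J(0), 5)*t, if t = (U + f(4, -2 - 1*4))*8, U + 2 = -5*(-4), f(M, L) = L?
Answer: 0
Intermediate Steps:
U = 18 (U = -2 - 5*(-4) = -2 + 20 = 18)
t = 96 (t = (18 + (-2 - 1*4))*8 = (18 + (-2 - 4))*8 = (18 - 6)*8 = 12*8 = 96)
V(a, b) = a + a² (V(a, b) = a² + a = a + a²)
V(J(0), 5)*t = ((0*(5 + 0))*(1 + 0*(5 + 0)))*96 = ((0*5)*(1 + 0*5))*96 = (0*(1 + 0))*96 = (0*1)*96 = 0*96 = 0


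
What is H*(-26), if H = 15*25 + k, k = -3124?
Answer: 71474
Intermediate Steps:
H = -2749 (H = 15*25 - 3124 = 375 - 3124 = -2749)
H*(-26) = -2749*(-26) = 71474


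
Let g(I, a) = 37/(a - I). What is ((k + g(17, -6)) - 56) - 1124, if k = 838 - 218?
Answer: -12917/23 ≈ -561.61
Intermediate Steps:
k = 620
((k + g(17, -6)) - 56) - 1124 = ((620 + 37/(-6 - 1*17)) - 56) - 1124 = ((620 + 37/(-6 - 17)) - 56) - 1124 = ((620 + 37/(-23)) - 56) - 1124 = ((620 + 37*(-1/23)) - 56) - 1124 = ((620 - 37/23) - 56) - 1124 = (14223/23 - 56) - 1124 = 12935/23 - 1124 = -12917/23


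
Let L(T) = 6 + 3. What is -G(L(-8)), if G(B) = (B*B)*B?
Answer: -729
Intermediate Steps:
L(T) = 9
G(B) = B³ (G(B) = B²*B = B³)
-G(L(-8)) = -1*9³ = -1*729 = -729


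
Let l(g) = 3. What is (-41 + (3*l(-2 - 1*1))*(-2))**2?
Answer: 3481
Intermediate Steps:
(-41 + (3*l(-2 - 1*1))*(-2))**2 = (-41 + (3*3)*(-2))**2 = (-41 + 9*(-2))**2 = (-41 - 18)**2 = (-59)**2 = 3481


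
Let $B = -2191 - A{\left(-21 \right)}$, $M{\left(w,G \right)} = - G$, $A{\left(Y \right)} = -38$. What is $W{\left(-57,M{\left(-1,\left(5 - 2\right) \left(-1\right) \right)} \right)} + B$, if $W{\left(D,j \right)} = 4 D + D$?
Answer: $-2438$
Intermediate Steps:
$W{\left(D,j \right)} = 5 D$
$B = -2153$ ($B = -2191 - -38 = -2191 + 38 = -2153$)
$W{\left(-57,M{\left(-1,\left(5 - 2\right) \left(-1\right) \right)} \right)} + B = 5 \left(-57\right) - 2153 = -285 - 2153 = -2438$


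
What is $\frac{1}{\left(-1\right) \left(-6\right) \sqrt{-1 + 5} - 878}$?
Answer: $- \frac{1}{866} \approx -0.0011547$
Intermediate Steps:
$\frac{1}{\left(-1\right) \left(-6\right) \sqrt{-1 + 5} - 878} = \frac{1}{6 \sqrt{4} - 878} = \frac{1}{6 \cdot 2 - 878} = \frac{1}{12 - 878} = \frac{1}{-866} = - \frac{1}{866}$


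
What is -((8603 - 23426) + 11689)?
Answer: 3134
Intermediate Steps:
-((8603 - 23426) + 11689) = -(-14823 + 11689) = -1*(-3134) = 3134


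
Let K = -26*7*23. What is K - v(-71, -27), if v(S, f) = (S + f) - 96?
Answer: -3992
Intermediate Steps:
v(S, f) = -96 + S + f
K = -4186 (K = -182*23 = -4186)
K - v(-71, -27) = -4186 - (-96 - 71 - 27) = -4186 - 1*(-194) = -4186 + 194 = -3992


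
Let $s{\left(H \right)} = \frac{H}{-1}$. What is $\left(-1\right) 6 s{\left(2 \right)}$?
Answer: $12$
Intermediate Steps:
$s{\left(H \right)} = - H$ ($s{\left(H \right)} = H \left(-1\right) = - H$)
$\left(-1\right) 6 s{\left(2 \right)} = \left(-1\right) 6 \left(\left(-1\right) 2\right) = \left(-6\right) \left(-2\right) = 12$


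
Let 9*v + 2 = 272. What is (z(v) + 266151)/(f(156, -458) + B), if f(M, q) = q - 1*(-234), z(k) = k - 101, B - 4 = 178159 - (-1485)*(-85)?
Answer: 133040/25857 ≈ 5.1452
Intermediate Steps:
v = 30 (v = -2/9 + (⅑)*272 = -2/9 + 272/9 = 30)
B = 51938 (B = 4 + (178159 - (-1485)*(-85)) = 4 + (178159 - 1*126225) = 4 + (178159 - 126225) = 4 + 51934 = 51938)
z(k) = -101 + k
f(M, q) = 234 + q (f(M, q) = q + 234 = 234 + q)
(z(v) + 266151)/(f(156, -458) + B) = ((-101 + 30) + 266151)/((234 - 458) + 51938) = (-71 + 266151)/(-224 + 51938) = 266080/51714 = 266080*(1/51714) = 133040/25857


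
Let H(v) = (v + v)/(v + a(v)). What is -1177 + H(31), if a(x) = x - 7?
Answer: -64673/55 ≈ -1175.9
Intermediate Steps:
a(x) = -7 + x
H(v) = 2*v/(-7 + 2*v) (H(v) = (v + v)/(v + (-7 + v)) = (2*v)/(-7 + 2*v) = 2*v/(-7 + 2*v))
-1177 + H(31) = -1177 + 2*31/(-7 + 2*31) = -1177 + 2*31/(-7 + 62) = -1177 + 2*31/55 = -1177 + 2*31*(1/55) = -1177 + 62/55 = -64673/55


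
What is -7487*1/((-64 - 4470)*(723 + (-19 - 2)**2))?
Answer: 7487/5277576 ≈ 0.0014186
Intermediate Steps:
-7487*1/((-64 - 4470)*(723 + (-19 - 2)**2)) = -7487*(-1/(4534*(723 + (-21)**2))) = -7487*(-1/(4534*(723 + 441))) = -7487/((-4534*1164)) = -7487/(-5277576) = -7487*(-1/5277576) = 7487/5277576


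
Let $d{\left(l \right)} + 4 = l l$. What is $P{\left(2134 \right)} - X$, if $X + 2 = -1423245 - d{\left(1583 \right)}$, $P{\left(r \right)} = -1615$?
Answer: $3927517$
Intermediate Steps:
$d{\left(l \right)} = -4 + l^{2}$ ($d{\left(l \right)} = -4 + l l = -4 + l^{2}$)
$X = -3929132$ ($X = -2 - 3929130 = -3929132$)
$P{\left(2134 \right)} - X = -1615 - -3929132 = -1615 + 3929132 = 3927517$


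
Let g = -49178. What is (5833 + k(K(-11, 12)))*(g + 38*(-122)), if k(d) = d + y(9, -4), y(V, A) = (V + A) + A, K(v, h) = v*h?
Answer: -306847428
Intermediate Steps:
K(v, h) = h*v
y(V, A) = V + 2*A (y(V, A) = (A + V) + A = V + 2*A)
k(d) = 1 + d (k(d) = d + (9 + 2*(-4)) = d + (9 - 8) = d + 1 = 1 + d)
(5833 + k(K(-11, 12)))*(g + 38*(-122)) = (5833 + (1 + 12*(-11)))*(-49178 + 38*(-122)) = (5833 + (1 - 132))*(-49178 - 4636) = (5833 - 131)*(-53814) = 5702*(-53814) = -306847428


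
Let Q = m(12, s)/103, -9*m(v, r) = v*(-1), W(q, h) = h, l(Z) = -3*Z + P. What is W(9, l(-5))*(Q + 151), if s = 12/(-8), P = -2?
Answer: 606619/309 ≈ 1963.2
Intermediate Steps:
l(Z) = -2 - 3*Z (l(Z) = -3*Z - 2 = -2 - 3*Z)
s = -3/2 (s = 12*(-⅛) = -3/2 ≈ -1.5000)
m(v, r) = v/9 (m(v, r) = -v*(-1)/9 = -(-1)*v/9 = v/9)
Q = 4/309 (Q = ((⅑)*12)/103 = (4/3)*(1/103) = 4/309 ≈ 0.012945)
W(9, l(-5))*(Q + 151) = (-2 - 3*(-5))*(4/309 + 151) = (-2 + 15)*(46663/309) = 13*(46663/309) = 606619/309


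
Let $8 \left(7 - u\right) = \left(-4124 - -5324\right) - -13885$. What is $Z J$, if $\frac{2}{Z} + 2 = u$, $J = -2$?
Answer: $\frac{32}{15045} \approx 0.002127$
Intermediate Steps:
$u = - \frac{15029}{8}$ ($u = 7 - \frac{\left(-4124 - -5324\right) - -13885}{8} = 7 - \frac{\left(-4124 + 5324\right) + 13885}{8} = 7 - \frac{1200 + 13885}{8} = 7 - \frac{15085}{8} = - \frac{15029}{8} \approx -1878.6$)
$Z = - \frac{16}{15045}$ ($Z = \frac{2}{-2 - \frac{15029}{8}} = \frac{2}{- \frac{15045}{8}} = 2 \left(- \frac{8}{15045}\right) = - \frac{16}{15045} \approx -0.0010635$)
$Z J = \left(- \frac{16}{15045}\right) \left(-2\right) = \frac{32}{15045}$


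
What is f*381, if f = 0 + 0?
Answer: 0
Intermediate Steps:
f = 0
f*381 = 0*381 = 0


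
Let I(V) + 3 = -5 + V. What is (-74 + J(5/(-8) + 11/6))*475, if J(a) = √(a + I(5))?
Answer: -35150 + 475*I*√258/12 ≈ -35150.0 + 635.8*I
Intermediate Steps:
I(V) = -8 + V (I(V) = -3 + (-5 + V) = -8 + V)
J(a) = √(-3 + a) (J(a) = √(a + (-8 + 5)) = √(a - 3) = √(-3 + a))
(-74 + J(5/(-8) + 11/6))*475 = (-74 + √(-3 + (5/(-8) + 11/6)))*475 = (-74 + √(-3 + (5*(-⅛) + 11*(⅙))))*475 = (-74 + √(-3 + (-5/8 + 11/6)))*475 = (-74 + √(-3 + 29/24))*475 = (-74 + √(-43/24))*475 = (-74 + I*√258/12)*475 = -35150 + 475*I*√258/12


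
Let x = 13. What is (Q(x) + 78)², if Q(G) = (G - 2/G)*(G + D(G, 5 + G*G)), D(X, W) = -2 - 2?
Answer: 6335289/169 ≈ 37487.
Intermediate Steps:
D(X, W) = -4
Q(G) = (-4 + G)*(G - 2/G) (Q(G) = (G - 2/G)*(G - 4) = (G - 2/G)*(-4 + G) = (-4 + G)*(G - 2/G))
(Q(x) + 78)² = ((-2 + 13² - 4*13 + 8/13) + 78)² = ((-2 + 169 - 52 + 8*(1/13)) + 78)² = ((-2 + 169 - 52 + 8/13) + 78)² = (1503/13 + 78)² = (2517/13)² = 6335289/169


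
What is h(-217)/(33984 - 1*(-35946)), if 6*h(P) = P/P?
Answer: 1/419580 ≈ 2.3833e-6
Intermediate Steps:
h(P) = ⅙ (h(P) = (P/P)/6 = (⅙)*1 = ⅙)
h(-217)/(33984 - 1*(-35946)) = 1/(6*(33984 - 1*(-35946))) = 1/(6*(33984 + 35946)) = (⅙)/69930 = (⅙)*(1/69930) = 1/419580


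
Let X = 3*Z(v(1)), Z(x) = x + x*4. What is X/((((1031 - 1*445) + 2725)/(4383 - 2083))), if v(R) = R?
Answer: 34500/3311 ≈ 10.420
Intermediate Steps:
Z(x) = 5*x (Z(x) = x + 4*x = 5*x)
X = 15 (X = 3*(5*1) = 3*5 = 15)
X/((((1031 - 1*445) + 2725)/(4383 - 2083))) = 15/((((1031 - 1*445) + 2725)/(4383 - 2083))) = 15/((((1031 - 445) + 2725)/2300)) = 15/(((586 + 2725)*(1/2300))) = 15/((3311*(1/2300))) = 15/(3311/2300) = 15*(2300/3311) = 34500/3311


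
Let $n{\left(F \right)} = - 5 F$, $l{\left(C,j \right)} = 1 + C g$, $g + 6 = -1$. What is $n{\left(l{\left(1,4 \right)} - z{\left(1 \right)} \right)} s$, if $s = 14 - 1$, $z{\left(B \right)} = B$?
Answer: $455$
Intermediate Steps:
$g = -7$ ($g = -6 - 1 = -7$)
$l{\left(C,j \right)} = 1 - 7 C$ ($l{\left(C,j \right)} = 1 + C \left(-7\right) = 1 - 7 C$)
$s = 13$
$n{\left(l{\left(1,4 \right)} - z{\left(1 \right)} \right)} s = - 5 \left(\left(1 - 7\right) - 1\right) 13 = - 5 \left(-6 - 1\right) 13 = \left(-5\right) \left(-7\right) 13 = 35 \cdot 13 = 455$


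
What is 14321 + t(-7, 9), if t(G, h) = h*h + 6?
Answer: 14408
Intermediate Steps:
t(G, h) = 6 + h**2 (t(G, h) = h**2 + 6 = 6 + h**2)
14321 + t(-7, 9) = 14321 + (6 + 9**2) = 14321 + (6 + 81) = 14321 + 87 = 14408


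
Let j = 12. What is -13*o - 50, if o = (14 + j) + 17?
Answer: -609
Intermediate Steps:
o = 43 (o = (14 + 12) + 17 = 26 + 17 = 43)
-13*o - 50 = -13*43 - 50 = -559 - 50 = -609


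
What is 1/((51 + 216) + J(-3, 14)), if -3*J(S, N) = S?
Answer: 1/268 ≈ 0.0037313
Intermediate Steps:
J(S, N) = -S/3
1/((51 + 216) + J(-3, 14)) = 1/((51 + 216) - ⅓*(-3)) = 1/(267 + 1) = 1/268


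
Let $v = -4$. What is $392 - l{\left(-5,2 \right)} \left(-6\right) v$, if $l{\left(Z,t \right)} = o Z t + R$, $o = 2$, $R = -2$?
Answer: $920$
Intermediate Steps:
$l{\left(Z,t \right)} = -2 + 2 Z t$ ($l{\left(Z,t \right)} = 2 Z t - 2 = -2 + 2 Z t$)
$392 - l{\left(-5,2 \right)} \left(-6\right) v = 392 - \left(-2 + 2 \left(-5\right) 2\right) \left(-6\right) \left(-4\right) = 392 - \left(-2 - 20\right) \left(-6\right) \left(-4\right) = 392 - \left(-22\right) \left(-6\right) \left(-4\right) = 392 - 132 \left(-4\right) = 392 - -528 = 392 + 528 = 920$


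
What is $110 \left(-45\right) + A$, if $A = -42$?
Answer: $-4992$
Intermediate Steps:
$110 \left(-45\right) + A = 110 \left(-45\right) - 42 = -4950 - 42 = -4992$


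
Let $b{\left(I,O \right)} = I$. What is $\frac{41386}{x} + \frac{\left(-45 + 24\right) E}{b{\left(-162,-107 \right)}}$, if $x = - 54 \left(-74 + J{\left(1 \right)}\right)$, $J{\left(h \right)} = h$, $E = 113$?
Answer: $\frac{33043}{1314} \approx 25.147$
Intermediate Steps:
$x = 3942$ ($x = - 54 \left(-74 + 1\right) = \left(-54\right) \left(-73\right) = 3942$)
$\frac{41386}{x} + \frac{\left(-45 + 24\right) E}{b{\left(-162,-107 \right)}} = \frac{41386}{3942} + \frac{\left(-45 + 24\right) 113}{-162} = 41386 \cdot \frac{1}{3942} + \left(-21\right) 113 \left(- \frac{1}{162}\right) = \frac{20693}{1971} - - \frac{791}{54} = \frac{20693}{1971} + \frac{791}{54} = \frac{33043}{1314}$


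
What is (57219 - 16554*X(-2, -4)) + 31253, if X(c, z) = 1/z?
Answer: 185221/2 ≈ 92611.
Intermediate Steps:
(57219 - 16554*X(-2, -4)) + 31253 = (57219 - 16554/(-4)) + 31253 = (57219 - 16554*(-¼)) + 31253 = (57219 + 8277/2) + 31253 = 122715/2 + 31253 = 185221/2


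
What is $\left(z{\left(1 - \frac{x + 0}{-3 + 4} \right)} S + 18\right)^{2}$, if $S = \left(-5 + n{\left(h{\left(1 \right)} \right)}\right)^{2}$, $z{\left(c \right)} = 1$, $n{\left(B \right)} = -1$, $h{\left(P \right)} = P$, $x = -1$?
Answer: $2916$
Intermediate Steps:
$S = 36$ ($S = \left(-5 - 1\right)^{2} = \left(-6\right)^{2} = 36$)
$\left(z{\left(1 - \frac{x + 0}{-3 + 4} \right)} S + 18\right)^{2} = \left(1 \cdot 36 + 18\right)^{2} = \left(36 + 18\right)^{2} = 54^{2} = 2916$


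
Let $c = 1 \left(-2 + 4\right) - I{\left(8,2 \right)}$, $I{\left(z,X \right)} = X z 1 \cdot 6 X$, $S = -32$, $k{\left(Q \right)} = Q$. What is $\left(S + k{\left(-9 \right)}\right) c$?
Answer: $7790$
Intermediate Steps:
$I{\left(z,X \right)} = 6 z X^{2}$ ($I{\left(z,X \right)} = X z 6 X = 6 X z X = 6 z X^{2}$)
$c = -190$ ($c = 1 \left(-2 + 4\right) - 6 \cdot 8 \cdot 2^{2} = 1 \cdot 2 - 6 \cdot 8 \cdot 4 = 2 - 192 = -190$)
$\left(S + k{\left(-9 \right)}\right) c = \left(-32 - 9\right) \left(-190\right) = \left(-41\right) \left(-190\right) = 7790$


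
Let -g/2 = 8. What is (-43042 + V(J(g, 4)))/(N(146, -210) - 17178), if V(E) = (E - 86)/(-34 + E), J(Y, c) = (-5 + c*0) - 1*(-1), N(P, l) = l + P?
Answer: 817753/327598 ≈ 2.4962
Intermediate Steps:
g = -16 (g = -2*8 = -16)
N(P, l) = P + l
J(Y, c) = -4 (J(Y, c) = (-5 + 0) + 1 = -5 + 1 = -4)
V(E) = (-86 + E)/(-34 + E)
(-43042 + V(J(g, 4)))/(N(146, -210) - 17178) = (-43042 + (-86 - 4)/(-34 - 4))/((146 - 210) - 17178) = (-43042 - 90/(-38))/(-64 - 17178) = (-43042 - 1/38*(-90))/(-17242) = (-43042 + 45/19)*(-1/17242) = -817753/19*(-1/17242) = 817753/327598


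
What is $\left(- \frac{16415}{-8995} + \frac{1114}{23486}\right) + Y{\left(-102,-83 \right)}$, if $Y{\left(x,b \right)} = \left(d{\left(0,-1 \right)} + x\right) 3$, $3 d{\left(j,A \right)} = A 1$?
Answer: $- \frac{920860341}{3017951} \approx -305.13$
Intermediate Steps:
$d{\left(j,A \right)} = \frac{A}{3}$ ($d{\left(j,A \right)} = \frac{A 1}{3} = \frac{A}{3}$)
$Y{\left(x,b \right)} = -1 + 3 x$ ($Y{\left(x,b \right)} = \left(\frac{1}{3} \left(-1\right) + x\right) 3 = \left(- \frac{1}{3} + x\right) 3 = -1 + 3 x$)
$\left(- \frac{16415}{-8995} + \frac{1114}{23486}\right) + Y{\left(-102,-83 \right)} = \left(- \frac{16415}{-8995} + \frac{1114}{23486}\right) + \left(-1 + 3 \left(-102\right)\right) = \left(\left(-16415\right) \left(- \frac{1}{8995}\right) + 1114 \cdot \frac{1}{23486}\right) - 307 = \left(\frac{469}{257} + \frac{557}{11743}\right) - 307 = \frac{5650616}{3017951} - 307 = - \frac{920860341}{3017951}$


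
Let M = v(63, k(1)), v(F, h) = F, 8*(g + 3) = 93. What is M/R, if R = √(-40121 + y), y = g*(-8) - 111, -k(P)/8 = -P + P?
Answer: -63*I*√40301/40301 ≈ -0.31382*I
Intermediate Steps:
g = 69/8 (g = -3 + (⅛)*93 = -3 + 93/8 = 69/8 ≈ 8.6250)
k(P) = 0 (k(P) = -8*(-P + P) = -8*0 = 0)
y = -180 (y = (69/8)*(-8) - 111 = -69 - 111 = -180)
M = 63
R = I*√40301 (R = √(-40121 - 180) = √(-40301) = I*√40301 ≈ 200.75*I)
M/R = 63/((I*√40301)) = 63*(-I*√40301/40301) = -63*I*√40301/40301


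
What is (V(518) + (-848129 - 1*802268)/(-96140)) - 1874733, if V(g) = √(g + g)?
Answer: -9486062117/5060 + 2*√259 ≈ -1.8747e+6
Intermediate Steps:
V(g) = √2*√g (V(g) = √(2*g) = √2*√g)
(V(518) + (-848129 - 1*802268)/(-96140)) - 1874733 = (√2*√518 + (-848129 - 1*802268)/(-96140)) - 1874733 = (2*√259 + (-848129 - 802268)*(-1/96140)) - 1874733 = (2*√259 - 1650397*(-1/96140)) - 1874733 = (2*√259 + 86863/5060) - 1874733 = (86863/5060 + 2*√259) - 1874733 = -9486062117/5060 + 2*√259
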